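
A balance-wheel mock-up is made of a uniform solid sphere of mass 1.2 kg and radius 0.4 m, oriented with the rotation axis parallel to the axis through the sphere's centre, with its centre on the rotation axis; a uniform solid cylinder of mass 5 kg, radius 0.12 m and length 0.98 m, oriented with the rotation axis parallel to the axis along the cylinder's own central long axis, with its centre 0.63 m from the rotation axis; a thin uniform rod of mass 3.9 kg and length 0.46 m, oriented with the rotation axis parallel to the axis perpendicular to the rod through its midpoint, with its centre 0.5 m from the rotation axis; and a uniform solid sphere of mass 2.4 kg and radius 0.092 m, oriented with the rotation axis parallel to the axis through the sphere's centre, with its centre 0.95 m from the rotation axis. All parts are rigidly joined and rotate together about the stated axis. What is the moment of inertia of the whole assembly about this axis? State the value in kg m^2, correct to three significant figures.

5.32

Solid sphere: I_cm = (2/5)MR² = (2/5)(1.2)(0.4)² = 0.0768 kg m^2; axis through the centre, so I = 0.0768 kg m^2.
Solid cylinder: I_cm = (1/2)MR² = (1/2)(5)(0.12)² = 0.036 kg m^2; centre at d = 0.63 m, so I = I_cm + Md² gives I = 0.036 + (5)(0.63)² = 2.0205 kg m^2.
Thin rod: I_cm = (1/12)ML² = (1/12)(3.9)(0.46)² = 0.06877 kg m^2; centre at d = 0.5 m, so I = I_cm + Md² gives I = 0.06877 + (3.9)(0.5)² = 1.0438 kg m^2.
Solid sphere: I_cm = (2/5)MR² = (2/5)(2.4)(0.092)² = 0.0081254 kg m^2; centre at d = 0.95 m, so I = I_cm + Md² gives I = 0.0081254 + (2.4)(0.95)² = 2.1741 kg m^2.
Total I = 0.0768 + 2.0205 + 1.0438 + 2.1741 = 5.3152 kg m^2.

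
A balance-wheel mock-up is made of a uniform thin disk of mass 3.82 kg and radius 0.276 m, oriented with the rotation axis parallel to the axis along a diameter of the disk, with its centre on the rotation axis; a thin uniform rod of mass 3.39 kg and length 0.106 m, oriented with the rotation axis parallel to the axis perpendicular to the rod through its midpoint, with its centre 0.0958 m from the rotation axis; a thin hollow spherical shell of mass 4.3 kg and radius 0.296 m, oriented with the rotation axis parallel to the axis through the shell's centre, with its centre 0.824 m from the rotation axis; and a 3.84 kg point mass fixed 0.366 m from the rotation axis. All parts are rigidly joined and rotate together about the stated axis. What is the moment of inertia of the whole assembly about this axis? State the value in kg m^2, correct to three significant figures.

3.79

Thin disk: I_cm = (1/4)MR² = (1/4)(3.82)(0.276)² = 0.072748 kg m^2; axis through the centre, so I = 0.072748 kg m^2.
Thin rod: I_cm = (1/12)ML² = (1/12)(3.39)(0.106)² = 0.0031742 kg m^2; centre at d = 0.0958 m, so I = I_cm + Md² gives I = 0.0031742 + (3.39)(0.0958)² = 0.034286 kg m^2.
Spherical shell: I_cm = (2/3)MR² = (2/3)(4.3)(0.296)² = 0.25117 kg m^2; centre at d = 0.824 m, so I = I_cm + Md² gives I = 0.25117 + (4.3)(0.824)² = 3.1708 kg m^2.
Point mass: I_cm = 0; centre at d = 0.366 m, so I = I_cm + Md² gives I = 0 + (3.84)(0.366)² = 0.51439 kg m^2.
Total I = 0.072748 + 0.034286 + 3.1708 + 0.51439 = 3.7922 kg m^2.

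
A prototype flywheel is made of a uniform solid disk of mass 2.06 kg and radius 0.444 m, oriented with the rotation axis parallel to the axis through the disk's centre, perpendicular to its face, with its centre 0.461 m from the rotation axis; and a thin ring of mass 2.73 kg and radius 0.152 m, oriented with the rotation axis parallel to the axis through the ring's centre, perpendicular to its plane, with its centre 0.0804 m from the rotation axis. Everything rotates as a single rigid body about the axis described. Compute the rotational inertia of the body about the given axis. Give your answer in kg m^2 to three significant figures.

Solid disk: I_cm = (1/2)MR² = (1/2)(2.06)(0.444)² = 0.20305 kg m^2; centre at d = 0.461 m, so the parallel axis theorem gives I = 0.20305 + (2.06)(0.461)² = 0.64084 kg m^2.
Thin ring: I_cm = MR² = (2.73)(0.152)² = 0.063074 kg m^2; centre at d = 0.0804 m, so the parallel axis theorem gives I = 0.063074 + (2.73)(0.0804)² = 0.080721 kg m^2.
Total I = 0.64084 + 0.080721 = 0.72156 kg m^2.

0.722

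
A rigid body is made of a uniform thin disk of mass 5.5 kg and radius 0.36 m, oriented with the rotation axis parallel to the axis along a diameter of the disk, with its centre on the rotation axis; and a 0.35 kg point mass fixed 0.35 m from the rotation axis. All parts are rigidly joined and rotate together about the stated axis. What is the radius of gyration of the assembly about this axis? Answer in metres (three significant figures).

Thin disk: I_cm = (1/4)MR² = (1/4)(5.5)(0.36)² = 0.1782 kg m²; axis through the centre, so I = 0.1782 kg m².
Point mass: I_cm = 0; centre at d = 0.35 m, so the parallel axis theorem gives I = 0 + (0.35)(0.35)² = 0.042875 kg m².
Total I = 0.22107 kg m²; total mass M = 5.85 kg.
k = √(I/M) = √(0.22107/5.85) = 0.1944 m.

0.194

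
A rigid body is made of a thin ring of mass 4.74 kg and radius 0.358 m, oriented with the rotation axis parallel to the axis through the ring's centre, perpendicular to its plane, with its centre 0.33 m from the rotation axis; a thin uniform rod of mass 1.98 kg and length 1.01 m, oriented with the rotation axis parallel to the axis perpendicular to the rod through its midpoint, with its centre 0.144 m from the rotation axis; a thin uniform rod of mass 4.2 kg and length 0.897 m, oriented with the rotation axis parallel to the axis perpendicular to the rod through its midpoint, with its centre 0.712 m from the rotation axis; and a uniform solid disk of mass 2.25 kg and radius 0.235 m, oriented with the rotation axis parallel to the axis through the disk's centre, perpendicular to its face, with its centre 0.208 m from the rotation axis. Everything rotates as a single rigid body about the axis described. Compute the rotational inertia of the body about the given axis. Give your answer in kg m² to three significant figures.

3.90

Thin ring: I_cm = MR² = (4.74)(0.358)² = 0.6075 kg m²; centre at d = 0.33 m, so the parallel axis theorem gives I = 0.6075 + (4.74)(0.33)² = 1.1237 kg m².
Thin rod: I_cm = (1/12)ML² = (1/12)(1.98)(1.01)² = 0.16832 kg m²; centre at d = 0.144 m, so the parallel axis theorem gives I = 0.16832 + (1.98)(0.144)² = 0.20937 kg m².
Thin rod: I_cm = (1/12)ML² = (1/12)(4.2)(0.897)² = 0.28161 kg m²; centre at d = 0.712 m, so the parallel axis theorem gives I = 0.28161 + (4.2)(0.712)² = 2.4108 kg m².
Solid disk: I_cm = (1/2)MR² = (1/2)(2.25)(0.235)² = 0.062128 kg m²; centre at d = 0.208 m, so the parallel axis theorem gives I = 0.062128 + (2.25)(0.208)² = 0.15947 kg m².
Total I = 1.1237 + 0.20937 + 2.4108 + 0.15947 = 3.9033 kg m².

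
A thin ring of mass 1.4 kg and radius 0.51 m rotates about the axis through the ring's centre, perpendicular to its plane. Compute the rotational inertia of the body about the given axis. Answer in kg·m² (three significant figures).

I_cm = MR² = (1.4)(0.51)² = 0.36414 kg·m²; axis through the centre, so I = 0.36414 kg·m².

0.364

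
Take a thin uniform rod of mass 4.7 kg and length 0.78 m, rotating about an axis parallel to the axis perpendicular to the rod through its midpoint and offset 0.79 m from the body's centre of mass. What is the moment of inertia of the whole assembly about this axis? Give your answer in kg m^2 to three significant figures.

3.17

I_cm = (1/12)ML² = (1/12)(4.7)(0.78)² = 0.23829 kg m^2; centre at d = 0.79 m, so the parallel axis theorem gives I = 0.23829 + (4.7)(0.79)² = 3.1716 kg m^2.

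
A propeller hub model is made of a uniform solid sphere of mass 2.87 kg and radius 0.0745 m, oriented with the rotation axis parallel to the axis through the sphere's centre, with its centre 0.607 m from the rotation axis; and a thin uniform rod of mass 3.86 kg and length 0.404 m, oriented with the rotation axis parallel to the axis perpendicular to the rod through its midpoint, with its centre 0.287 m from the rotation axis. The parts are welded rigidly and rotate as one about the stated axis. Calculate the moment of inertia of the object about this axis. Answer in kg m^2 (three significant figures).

Solid sphere: I_cm = (2/5)MR² = (2/5)(2.87)(0.0745)² = 0.0063717 kg m^2; centre at d = 0.607 m, so the parallel axis theorem gives I = 0.0063717 + (2.87)(0.607)² = 1.0638 kg m^2.
Thin rod: I_cm = (1/12)ML² = (1/12)(3.86)(0.404)² = 0.052501 kg m^2; centre at d = 0.287 m, so the parallel axis theorem gives I = 0.052501 + (3.86)(0.287)² = 0.37045 kg m^2.
Total I = 1.0638 + 0.37045 = 1.4343 kg m^2.

1.43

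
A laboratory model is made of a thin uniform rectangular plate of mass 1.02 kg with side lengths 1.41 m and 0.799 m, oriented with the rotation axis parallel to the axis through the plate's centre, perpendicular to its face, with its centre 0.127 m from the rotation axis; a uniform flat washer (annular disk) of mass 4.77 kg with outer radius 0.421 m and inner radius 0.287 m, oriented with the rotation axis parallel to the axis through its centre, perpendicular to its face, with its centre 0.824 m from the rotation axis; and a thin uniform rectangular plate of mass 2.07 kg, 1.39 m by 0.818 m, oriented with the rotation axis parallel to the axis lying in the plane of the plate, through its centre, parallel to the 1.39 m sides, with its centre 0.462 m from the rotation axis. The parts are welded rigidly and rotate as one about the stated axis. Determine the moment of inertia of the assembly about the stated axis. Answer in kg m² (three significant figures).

Rectangular plate: I_cm = (1/12)M(a²+b²) = (1/12)(1.02)[(1.41)² + (0.799)²] = 0.22325 kg m²; centre at d = 0.127 m, so the parallel axis theorem gives I = 0.22325 + (1.02)(0.127)² = 0.2397 kg m².
Annular disk: I_cm = (1/2)M(R²+r²) = (1/2)(4.77)[(0.421)² + (0.287)²] = 0.61917 kg m²; centre at d = 0.824 m, so the parallel axis theorem gives I = 0.61917 + (4.77)(0.824)² = 3.8579 kg m².
Rectangular plate: I_cm = (1/12)Mb² = (1/12)(2.07)(0.818)² = 0.11542 kg m²; centre at d = 0.462 m, so the parallel axis theorem gives I = 0.11542 + (2.07)(0.462)² = 0.55725 kg m².
Total I = 0.2397 + 3.8579 + 0.55725 = 4.6548 kg m².

4.65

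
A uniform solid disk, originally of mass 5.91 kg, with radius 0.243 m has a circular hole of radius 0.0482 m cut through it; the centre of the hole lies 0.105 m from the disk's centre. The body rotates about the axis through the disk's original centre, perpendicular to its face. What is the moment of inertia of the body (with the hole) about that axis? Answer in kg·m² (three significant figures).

Unpierced body about its centre: I₀ = (1/2)MR² = (1/2)(5.91)(0.243)² = 0.17449 kg·m².
The removed disk has mass m = M·(r/R)² = (5.91)(0.0482/0.243)² = 0.23252 kg (same uniform areal density).
Its moment of inertia about the rotation axis (parallel-axis theorem): I_hole = (1/2)mr² + md² = (1/2)(0.23252)(0.0482)² + (0.23252)(0.105)² = 0.0028337 kg·m².
Treating the hole as negative mass, I = I₀ − I_hole = 0.17449 − 0.0028337 = 0.17166 kg·m².

0.172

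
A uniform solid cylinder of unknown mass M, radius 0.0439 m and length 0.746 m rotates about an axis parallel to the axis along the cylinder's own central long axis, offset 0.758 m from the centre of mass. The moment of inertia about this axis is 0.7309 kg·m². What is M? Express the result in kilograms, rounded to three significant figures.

I = I_cm + Md² = (1/2)MR² + Md² = M·[0.5·(0.0439)² + (0.758)²] = M·0.57553.
So M = 0.7309 / 0.57553 = 1.27 kg.

1.27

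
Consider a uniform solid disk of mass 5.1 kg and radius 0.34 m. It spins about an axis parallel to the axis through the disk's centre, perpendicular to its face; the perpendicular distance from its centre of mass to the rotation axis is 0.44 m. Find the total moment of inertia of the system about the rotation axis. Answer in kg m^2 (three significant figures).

1.28

I_cm = (1/2)MR² = (1/2)(5.1)(0.34)² = 0.29478 kg m^2; centre at d = 0.44 m, so I = I_cm + Md² gives I = 0.29478 + (5.1)(0.44)² = 1.2821 kg m^2.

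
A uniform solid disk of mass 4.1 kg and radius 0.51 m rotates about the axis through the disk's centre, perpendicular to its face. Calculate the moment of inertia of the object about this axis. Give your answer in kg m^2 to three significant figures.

I_cm = (1/2)MR² = (1/2)(4.1)(0.51)² = 0.5332 kg m^2; axis through the centre, so I = 0.5332 kg m^2.

0.533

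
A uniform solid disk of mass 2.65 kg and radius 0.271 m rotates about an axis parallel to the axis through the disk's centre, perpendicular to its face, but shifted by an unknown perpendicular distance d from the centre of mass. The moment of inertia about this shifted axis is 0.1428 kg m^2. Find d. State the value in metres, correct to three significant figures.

About the centre-of-mass axis, I_cm = (1/2)MR² = (1/2)(2.65)(0.271)² = 0.097309 kg m^2.
Parallel axis theorem: I = I_cm + Md², so Md² = 0.1428 − 0.097309 = 0.045491 kg m^2.
d = √(0.045491 / 2.65) = 0.13102 m.

0.131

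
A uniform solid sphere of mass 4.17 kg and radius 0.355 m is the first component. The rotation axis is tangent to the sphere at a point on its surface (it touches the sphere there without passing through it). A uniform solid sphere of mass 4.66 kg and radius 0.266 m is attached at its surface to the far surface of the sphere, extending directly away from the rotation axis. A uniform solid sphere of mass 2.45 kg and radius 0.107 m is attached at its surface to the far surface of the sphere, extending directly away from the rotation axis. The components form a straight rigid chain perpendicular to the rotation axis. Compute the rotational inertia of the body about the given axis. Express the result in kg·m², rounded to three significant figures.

Solid sphere: I_cm = (2/5)MR² = (2/5)(4.17)(0.355)² = 0.21021 kg·m²; centre at d = 0.355 m, so the parallel axis theorem gives I = 0.21021 + (4.17)(0.355)² = 0.73573 kg·m².
Solid sphere: I_cm = (2/5)MR² = (2/5)(4.66)(0.266)² = 0.13189 kg·m²; centre at d = 0.355 + 0.355 + 0.266 = 0.976 m, so the parallel axis theorem gives I = 0.13189 + (4.66)(0.976)² = 4.5709 kg·m².
Solid sphere: I_cm = (2/5)MR² = (2/5)(2.45)(0.107)² = 0.01122 kg·m²; centre at d = 0.355 + 0.355 + 0.266 + 0.266 + 0.107 = 1.349 m, so the parallel axis theorem gives I = 0.01122 + (2.45)(1.349)² = 4.4697 kg·m².
Total I = 0.73573 + 4.5709 + 4.4697 = 9.7764 kg·m².

9.78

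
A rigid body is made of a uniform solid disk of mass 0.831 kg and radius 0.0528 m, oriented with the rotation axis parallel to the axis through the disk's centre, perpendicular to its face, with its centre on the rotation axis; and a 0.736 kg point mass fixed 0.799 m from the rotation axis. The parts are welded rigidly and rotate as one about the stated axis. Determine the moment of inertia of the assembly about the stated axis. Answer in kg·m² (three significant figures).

Solid disk: I_cm = (1/2)MR² = (1/2)(0.831)(0.0528)² = 0.0011583 kg·m²; axis through the centre, so I = 0.0011583 kg·m².
Point mass: I_cm = 0; centre at d = 0.799 m, so the parallel axis theorem gives I = 0 + (0.736)(0.799)² = 0.46986 kg·m².
Total I = 0.0011583 + 0.46986 = 0.47102 kg·m².

0.471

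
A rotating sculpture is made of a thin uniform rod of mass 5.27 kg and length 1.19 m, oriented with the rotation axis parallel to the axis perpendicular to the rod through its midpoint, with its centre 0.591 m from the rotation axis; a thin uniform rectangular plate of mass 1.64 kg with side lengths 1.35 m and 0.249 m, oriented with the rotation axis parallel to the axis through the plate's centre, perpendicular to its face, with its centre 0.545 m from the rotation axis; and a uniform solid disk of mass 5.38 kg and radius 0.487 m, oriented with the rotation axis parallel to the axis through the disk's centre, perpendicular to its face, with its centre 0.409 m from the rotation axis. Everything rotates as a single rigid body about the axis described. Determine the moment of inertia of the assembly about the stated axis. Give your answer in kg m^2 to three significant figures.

Thin rod: I_cm = (1/12)ML² = (1/12)(5.27)(1.19)² = 0.6219 kg m^2; centre at d = 0.591 m, so the parallel axis theorem gives I = 0.6219 + (5.27)(0.591)² = 2.4626 kg m^2.
Rectangular plate: I_cm = (1/12)M(a²+b²) = (1/12)(1.64)[(1.35)² + (0.249)²] = 0.25755 kg m^2; centre at d = 0.545 m, so the parallel axis theorem gives I = 0.25755 + (1.64)(0.545)² = 0.74467 kg m^2.
Solid disk: I_cm = (1/2)MR² = (1/2)(5.38)(0.487)² = 0.63798 kg m^2; centre at d = 0.409 m, so the parallel axis theorem gives I = 0.63798 + (5.38)(0.409)² = 1.538 kg m^2.
Total I = 2.4626 + 0.74467 + 1.538 = 4.7452 kg m^2.

4.75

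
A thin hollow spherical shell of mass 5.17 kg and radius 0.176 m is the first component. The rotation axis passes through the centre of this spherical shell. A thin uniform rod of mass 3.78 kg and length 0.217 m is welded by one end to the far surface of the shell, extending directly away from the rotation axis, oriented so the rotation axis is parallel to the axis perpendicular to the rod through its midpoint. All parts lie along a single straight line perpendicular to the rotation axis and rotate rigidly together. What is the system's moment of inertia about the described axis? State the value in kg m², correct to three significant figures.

0.428

Spherical shell: I_cm = (2/3)MR² = (2/3)(5.17)(0.176)² = 0.10676 kg m²; axis through the centre, so I = 0.10676 kg m².
Thin rod: I_cm = (1/12)ML² = (1/12)(3.78)(0.217)² = 0.014833 kg m²; centre at d = 0.176 + 0.1085 = 0.2845 m, so I = I_cm + Md² gives I = 0.014833 + (3.78)(0.2845)² = 0.32079 kg m².
Total I = 0.10676 + 0.32079 = 0.42755 kg m².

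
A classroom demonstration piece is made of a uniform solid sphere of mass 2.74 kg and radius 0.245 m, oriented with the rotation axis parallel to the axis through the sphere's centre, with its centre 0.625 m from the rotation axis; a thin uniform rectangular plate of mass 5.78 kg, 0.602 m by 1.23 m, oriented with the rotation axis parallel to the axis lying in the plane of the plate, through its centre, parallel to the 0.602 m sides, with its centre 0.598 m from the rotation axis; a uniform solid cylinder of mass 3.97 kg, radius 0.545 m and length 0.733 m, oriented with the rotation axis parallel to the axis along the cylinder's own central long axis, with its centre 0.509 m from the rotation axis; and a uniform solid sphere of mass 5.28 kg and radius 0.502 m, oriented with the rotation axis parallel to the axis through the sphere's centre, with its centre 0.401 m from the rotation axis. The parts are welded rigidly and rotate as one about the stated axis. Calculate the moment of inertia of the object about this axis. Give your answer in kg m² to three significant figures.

Solid sphere: I_cm = (2/5)MR² = (2/5)(2.74)(0.245)² = 0.065787 kg m²; centre at d = 0.625 m, so I = I_cm + Md² gives I = 0.065787 + (2.74)(0.625)² = 1.1361 kg m².
Rectangular plate: I_cm = (1/12)Mb² = (1/12)(5.78)(1.23)² = 0.72871 kg m²; centre at d = 0.598 m, so I = I_cm + Md² gives I = 0.72871 + (5.78)(0.598)² = 2.7957 kg m².
Solid cylinder: I_cm = (1/2)MR² = (1/2)(3.97)(0.545)² = 0.58959 kg m²; centre at d = 0.509 m, so I = I_cm + Md² gives I = 0.58959 + (3.97)(0.509)² = 1.6181 kg m².
Solid sphere: I_cm = (2/5)MR² = (2/5)(5.28)(0.502)² = 0.53223 kg m²; centre at d = 0.401 m, so I = I_cm + Md² gives I = 0.53223 + (5.28)(0.401)² = 1.3813 kg m².
Total I = 1.1361 + 2.7957 + 1.6181 + 1.3813 = 6.9312 kg m².

6.93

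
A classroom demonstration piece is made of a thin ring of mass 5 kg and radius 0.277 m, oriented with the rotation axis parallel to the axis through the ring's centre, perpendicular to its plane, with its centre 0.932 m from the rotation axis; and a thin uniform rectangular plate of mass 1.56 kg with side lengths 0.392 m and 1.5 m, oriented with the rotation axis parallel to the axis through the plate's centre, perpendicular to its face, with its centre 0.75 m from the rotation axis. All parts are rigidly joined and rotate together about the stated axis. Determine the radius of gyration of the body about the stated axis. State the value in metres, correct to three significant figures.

0.950

Thin ring: I_cm = MR² = (5)(0.277)² = 0.38365 kg m^2; centre at d = 0.932 m, so I = I_cm + Md² gives I = 0.38365 + (5)(0.932)² = 4.7268 kg m^2.
Rectangular plate: I_cm = (1/12)M(a²+b²) = (1/12)(1.56)[(0.392)² + (1.5)²] = 0.31248 kg m^2; centre at d = 0.75 m, so I = I_cm + Md² gives I = 0.31248 + (1.56)(0.75)² = 1.19 kg m^2.
Total I = 5.9167 kg m^2; total mass M = 6.56 kg.
k = √(I/M) = √(5.9167/6.56) = 0.94971 m.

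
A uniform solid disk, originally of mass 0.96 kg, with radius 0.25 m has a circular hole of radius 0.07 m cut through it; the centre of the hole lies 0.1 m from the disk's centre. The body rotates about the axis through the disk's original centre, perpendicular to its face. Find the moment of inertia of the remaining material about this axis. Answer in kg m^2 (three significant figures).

Unpierced body about its centre: I₀ = (1/2)MR² = (1/2)(0.96)(0.25)² = 0.03 kg m^2.
The removed disk has mass m = M·(r/R)² = (0.96)(0.07/0.25)² = 0.075264 kg (same uniform areal density).
Its moment of inertia about the rotation axis (parallel-axis theorem): I_hole = (1/2)mr² + md² = (1/2)(0.075264)(0.07)² + (0.075264)(0.1)² = 0.00093704 kg m^2.
Treating the hole as negative mass, I = I₀ − I_hole = 0.03 − 0.00093704 = 0.029063 kg m^2.

0.0291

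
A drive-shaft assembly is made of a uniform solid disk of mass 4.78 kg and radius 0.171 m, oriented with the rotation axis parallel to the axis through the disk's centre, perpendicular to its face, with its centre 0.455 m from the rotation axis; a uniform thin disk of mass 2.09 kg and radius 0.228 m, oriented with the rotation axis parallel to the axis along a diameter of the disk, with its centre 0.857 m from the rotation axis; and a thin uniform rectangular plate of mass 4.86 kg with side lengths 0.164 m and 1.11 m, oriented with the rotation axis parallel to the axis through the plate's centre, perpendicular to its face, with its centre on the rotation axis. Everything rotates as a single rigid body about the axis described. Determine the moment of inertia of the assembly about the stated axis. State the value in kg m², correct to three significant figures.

Solid disk: I_cm = (1/2)MR² = (1/2)(4.78)(0.171)² = 0.069886 kg m²; centre at d = 0.455 m, so I = I_cm + Md² gives I = 0.069886 + (4.78)(0.455)² = 1.0595 kg m².
Thin disk: I_cm = (1/4)MR² = (1/4)(2.09)(0.228)² = 0.027162 kg m²; centre at d = 0.857 m, so I = I_cm + Md² gives I = 0.027162 + (2.09)(0.857)² = 1.5622 kg m².
Rectangular plate: I_cm = (1/12)M(a²+b²) = (1/12)(4.86)[(0.164)² + (1.11)²] = 0.50989 kg m²; axis through the centre, so I = 0.50989 kg m².
Total I = 1.0595 + 1.5622 + 0.50989 = 3.1315 kg m².

3.13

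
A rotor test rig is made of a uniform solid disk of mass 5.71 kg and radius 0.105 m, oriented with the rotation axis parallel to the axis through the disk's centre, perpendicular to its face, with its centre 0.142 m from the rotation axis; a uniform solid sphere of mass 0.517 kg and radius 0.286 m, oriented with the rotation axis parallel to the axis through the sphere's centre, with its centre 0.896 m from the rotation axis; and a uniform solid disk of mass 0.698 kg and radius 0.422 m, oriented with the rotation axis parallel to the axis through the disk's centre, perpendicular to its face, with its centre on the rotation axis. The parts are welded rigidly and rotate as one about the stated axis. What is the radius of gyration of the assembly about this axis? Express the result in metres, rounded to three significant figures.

0.304

Solid disk: I_cm = (1/2)MR² = (1/2)(5.71)(0.105)² = 0.031476 kg·m²; centre at d = 0.142 m, so I = I_cm + Md² gives I = 0.031476 + (5.71)(0.142)² = 0.14661 kg·m².
Solid sphere: I_cm = (2/5)MR² = (2/5)(0.517)(0.286)² = 0.016915 kg·m²; centre at d = 0.896 m, so I = I_cm + Md² gives I = 0.016915 + (0.517)(0.896)² = 0.43197 kg·m².
Solid disk: I_cm = (1/2)MR² = (1/2)(0.698)(0.422)² = 0.062151 kg·m²; axis through the centre, so I = 0.062151 kg·m².
Total I = 0.64074 kg·m²; total mass M = 6.925 kg.
k = √(I/M) = √(0.64074/6.925) = 0.30418 m.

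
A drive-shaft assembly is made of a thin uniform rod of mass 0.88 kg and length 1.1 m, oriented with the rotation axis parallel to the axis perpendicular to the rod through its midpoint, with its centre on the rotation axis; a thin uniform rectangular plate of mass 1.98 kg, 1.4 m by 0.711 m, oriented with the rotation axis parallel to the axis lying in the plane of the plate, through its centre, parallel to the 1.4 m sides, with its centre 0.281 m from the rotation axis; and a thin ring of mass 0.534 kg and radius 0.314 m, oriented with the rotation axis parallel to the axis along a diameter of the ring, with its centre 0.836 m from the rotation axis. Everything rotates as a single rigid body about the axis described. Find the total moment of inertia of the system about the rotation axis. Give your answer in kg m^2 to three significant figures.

Thin rod: I_cm = (1/12)ML² = (1/12)(0.88)(1.1)² = 0.088733 kg m^2; axis through the centre, so I = 0.088733 kg m^2.
Rectangular plate: I_cm = (1/12)Mb² = (1/12)(1.98)(0.711)² = 0.083411 kg m^2; centre at d = 0.281 m, so the parallel axis theorem gives I = 0.083411 + (1.98)(0.281)² = 0.23975 kg m^2.
Thin ring: I_cm = (1/2)MR² = (1/2)(0.534)(0.314)² = 0.026325 kg m^2; centre at d = 0.836 m, so the parallel axis theorem gives I = 0.026325 + (0.534)(0.836)² = 0.39954 kg m^2.
Total I = 0.088733 + 0.23975 + 0.39954 = 0.72802 kg m^2.

0.728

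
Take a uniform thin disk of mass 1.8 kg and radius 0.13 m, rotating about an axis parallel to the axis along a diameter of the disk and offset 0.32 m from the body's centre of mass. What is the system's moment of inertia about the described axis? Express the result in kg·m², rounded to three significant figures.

I_cm = (1/4)MR² = (1/4)(1.8)(0.13)² = 0.007605 kg·m²; centre at d = 0.32 m, so I = I_cm + Md² gives I = 0.007605 + (1.8)(0.32)² = 0.19193 kg·m².

0.192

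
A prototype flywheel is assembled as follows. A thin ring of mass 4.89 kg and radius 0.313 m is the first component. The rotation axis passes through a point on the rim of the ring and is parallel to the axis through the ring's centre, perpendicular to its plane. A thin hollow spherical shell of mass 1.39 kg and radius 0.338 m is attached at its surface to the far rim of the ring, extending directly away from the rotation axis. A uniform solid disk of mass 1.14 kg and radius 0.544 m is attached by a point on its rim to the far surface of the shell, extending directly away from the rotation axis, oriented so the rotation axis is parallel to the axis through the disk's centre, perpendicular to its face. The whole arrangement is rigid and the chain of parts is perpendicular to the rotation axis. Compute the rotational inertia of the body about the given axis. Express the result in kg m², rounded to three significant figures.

Thin ring: I_cm = MR² = (4.89)(0.313)² = 0.47907 kg m²; centre at d = 0.313 m, so I = I_cm + Md² gives I = 0.47907 + (4.89)(0.313)² = 0.95814 kg m².
Spherical shell: I_cm = (2/3)MR² = (2/3)(1.39)(0.338)² = 0.10587 kg m²; centre at d = 0.313 + 0.313 + 0.338 = 0.964 m, so I = I_cm + Md² gives I = 0.10587 + (1.39)(0.964)² = 1.3976 kg m².
Solid disk: I_cm = (1/2)MR² = (1/2)(1.14)(0.544)² = 0.16868 kg m²; centre at d = 0.313 + 0.313 + 0.338 + 0.338 + 0.544 = 1.846 m, so I = I_cm + Md² gives I = 0.16868 + (1.14)(1.846)² = 4.0535 kg m².
Total I = 0.95814 + 1.3976 + 4.0535 = 6.4092 kg m².

6.41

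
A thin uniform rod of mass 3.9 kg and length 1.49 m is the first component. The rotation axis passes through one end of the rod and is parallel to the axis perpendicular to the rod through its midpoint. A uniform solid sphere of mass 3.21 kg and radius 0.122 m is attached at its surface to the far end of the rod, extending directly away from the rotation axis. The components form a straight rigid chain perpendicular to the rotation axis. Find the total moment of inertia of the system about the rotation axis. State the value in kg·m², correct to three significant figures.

11.2

Thin rod: I_cm = (1/12)ML² = (1/12)(3.9)(1.49)² = 0.72153 kg·m²; centre at d = 0.745 m, so I = I_cm + Md² gives I = 0.72153 + (3.9)(0.745)² = 2.8861 kg·m².
Solid sphere: I_cm = (2/5)MR² = (2/5)(3.21)(0.122)² = 0.019111 kg·m²; centre at d = 0.745 + 0.745 + 0.122 = 1.612 m, so I = I_cm + Md² gives I = 0.019111 + (3.21)(1.612)² = 8.3604 kg·m².
Total I = 2.8861 + 8.3604 = 11.247 kg·m².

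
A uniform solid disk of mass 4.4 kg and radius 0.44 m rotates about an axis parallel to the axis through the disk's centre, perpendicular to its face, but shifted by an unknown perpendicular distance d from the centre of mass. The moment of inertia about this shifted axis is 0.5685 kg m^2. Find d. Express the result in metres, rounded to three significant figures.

0.180

About the centre-of-mass axis, I_cm = (1/2)MR² = (1/2)(4.4)(0.44)² = 0.42592 kg m^2.
Parallel axis theorem: I = I_cm + Md², so Md² = 0.5685 − 0.42592 = 0.14258 kg m^2.
d = √(0.14258 / 4.4) = 0.18001 m.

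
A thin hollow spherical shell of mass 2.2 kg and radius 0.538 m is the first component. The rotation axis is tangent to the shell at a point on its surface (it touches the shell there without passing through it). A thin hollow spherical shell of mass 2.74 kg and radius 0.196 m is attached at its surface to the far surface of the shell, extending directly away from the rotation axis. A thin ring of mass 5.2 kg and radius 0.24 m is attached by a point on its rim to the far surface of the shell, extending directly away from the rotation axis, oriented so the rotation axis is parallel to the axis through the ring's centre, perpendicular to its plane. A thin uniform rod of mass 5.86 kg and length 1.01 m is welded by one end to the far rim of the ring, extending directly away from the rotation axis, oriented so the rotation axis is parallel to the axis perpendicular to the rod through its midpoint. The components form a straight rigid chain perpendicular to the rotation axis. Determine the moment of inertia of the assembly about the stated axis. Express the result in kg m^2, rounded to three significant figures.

56.8

Spherical shell: I_cm = (2/3)MR² = (2/3)(2.2)(0.538)² = 0.42452 kg m^2; centre at d = 0.538 m, so I = I_cm + Md² gives I = 0.42452 + (2.2)(0.538)² = 1.0613 kg m^2.
Spherical shell: I_cm = (2/3)MR² = (2/3)(2.74)(0.196)² = 0.070173 kg m^2; centre at d = 0.538 + 0.538 + 0.196 = 1.272 m, so I = I_cm + Md² gives I = 0.070173 + (2.74)(1.272)² = 4.5034 kg m^2.
Thin ring: I_cm = MR² = (5.2)(0.24)² = 0.29952 kg m^2; centre at d = 0.538 + 0.538 + 0.196 + 0.196 + 0.24 = 1.708 m, so I = I_cm + Md² gives I = 0.29952 + (5.2)(1.708)² = 15.469 kg m^2.
Thin rod: I_cm = (1/12)ML² = (1/12)(5.86)(1.01)² = 0.49815 kg m^2; centre at d = 0.538 + 0.538 + 0.196 + 0.196 + 0.24 + 0.24 + 0.505 = 2.453 m, so I = I_cm + Md² gives I = 0.49815 + (5.86)(2.453)² = 35.759 kg m^2.
Total I = 1.0613 + 4.5034 + 15.469 + 35.759 = 56.793 kg m^2.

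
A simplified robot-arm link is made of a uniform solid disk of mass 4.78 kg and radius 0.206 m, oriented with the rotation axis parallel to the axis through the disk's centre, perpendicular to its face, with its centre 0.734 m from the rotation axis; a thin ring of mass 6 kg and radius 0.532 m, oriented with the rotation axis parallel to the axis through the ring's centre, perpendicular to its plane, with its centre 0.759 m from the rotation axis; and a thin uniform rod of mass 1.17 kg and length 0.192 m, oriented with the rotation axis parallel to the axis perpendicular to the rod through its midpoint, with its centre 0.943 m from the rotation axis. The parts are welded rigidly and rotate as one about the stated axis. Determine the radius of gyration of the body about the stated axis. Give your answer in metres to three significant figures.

Solid disk: I_cm = (1/2)MR² = (1/2)(4.78)(0.206)² = 0.10142 kg m^2; centre at d = 0.734 m, so I = I_cm + Md² gives I = 0.10142 + (4.78)(0.734)² = 2.6767 kg m^2.
Thin ring: I_cm = MR² = (6)(0.532)² = 1.6981 kg m^2; centre at d = 0.759 m, so I = I_cm + Md² gives I = 1.6981 + (6)(0.759)² = 5.1546 kg m^2.
Thin rod: I_cm = (1/12)ML² = (1/12)(1.17)(0.192)² = 0.0035942 kg m^2; centre at d = 0.943 m, so I = I_cm + Md² gives I = 0.0035942 + (1.17)(0.943)² = 1.044 kg m^2.
Total I = 8.8753 kg m^2; total mass M = 11.95 kg.
k = √(I/M) = √(8.8753/11.95) = 0.8618 m.

0.862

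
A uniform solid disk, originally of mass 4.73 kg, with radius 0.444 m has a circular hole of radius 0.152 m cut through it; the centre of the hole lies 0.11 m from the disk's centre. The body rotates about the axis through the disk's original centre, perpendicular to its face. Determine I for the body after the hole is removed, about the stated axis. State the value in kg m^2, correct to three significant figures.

Unpierced body about its centre: I₀ = (1/2)MR² = (1/2)(4.73)(0.444)² = 0.46623 kg m^2.
The removed disk has mass m = M·(r/R)² = (4.73)(0.152/0.444)² = 0.55435 kg (same uniform areal density).
Its moment of inertia about the rotation axis (parallel-axis theorem): I_hole = (1/2)mr² + md² = (1/2)(0.55435)(0.152)² + (0.55435)(0.11)² = 0.013111 kg m^2.
Treating the hole as negative mass, I = I₀ − I_hole = 0.46623 − 0.013111 = 0.45312 kg m^2.

0.453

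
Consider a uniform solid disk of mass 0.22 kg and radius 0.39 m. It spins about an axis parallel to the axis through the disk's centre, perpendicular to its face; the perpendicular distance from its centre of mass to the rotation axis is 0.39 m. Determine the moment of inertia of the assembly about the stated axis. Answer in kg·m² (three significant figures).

0.0502

I_cm = (1/2)MR² = (1/2)(0.22)(0.39)² = 0.016731 kg·m²; centre at d = 0.39 m, so I = I_cm + Md² gives I = 0.016731 + (0.22)(0.39)² = 0.050193 kg·m².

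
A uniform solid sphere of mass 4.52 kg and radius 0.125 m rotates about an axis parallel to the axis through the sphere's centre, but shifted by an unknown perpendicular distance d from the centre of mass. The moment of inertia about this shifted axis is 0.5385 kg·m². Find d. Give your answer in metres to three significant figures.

About the centre-of-mass axis, I_cm = (2/5)MR² = (2/5)(4.52)(0.125)² = 0.02825 kg·m².
Parallel axis theorem: I = I_cm + Md², so Md² = 0.5385 − 0.02825 = 0.51025 kg·m².
d = √(0.51025 / 4.52) = 0.33599 m.

0.336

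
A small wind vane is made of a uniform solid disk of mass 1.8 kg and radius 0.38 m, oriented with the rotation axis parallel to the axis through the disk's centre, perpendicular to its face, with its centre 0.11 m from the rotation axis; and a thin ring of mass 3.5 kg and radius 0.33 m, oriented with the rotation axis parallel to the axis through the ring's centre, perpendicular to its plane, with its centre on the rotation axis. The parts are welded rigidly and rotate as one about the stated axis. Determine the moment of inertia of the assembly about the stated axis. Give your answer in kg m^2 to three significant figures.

0.533

Solid disk: I_cm = (1/2)MR² = (1/2)(1.8)(0.38)² = 0.12996 kg m^2; centre at d = 0.11 m, so the parallel axis theorem gives I = 0.12996 + (1.8)(0.11)² = 0.15174 kg m^2.
Thin ring: I_cm = MR² = (3.5)(0.33)² = 0.38115 kg m^2; axis through the centre, so I = 0.38115 kg m^2.
Total I = 0.15174 + 0.38115 = 0.53289 kg m^2.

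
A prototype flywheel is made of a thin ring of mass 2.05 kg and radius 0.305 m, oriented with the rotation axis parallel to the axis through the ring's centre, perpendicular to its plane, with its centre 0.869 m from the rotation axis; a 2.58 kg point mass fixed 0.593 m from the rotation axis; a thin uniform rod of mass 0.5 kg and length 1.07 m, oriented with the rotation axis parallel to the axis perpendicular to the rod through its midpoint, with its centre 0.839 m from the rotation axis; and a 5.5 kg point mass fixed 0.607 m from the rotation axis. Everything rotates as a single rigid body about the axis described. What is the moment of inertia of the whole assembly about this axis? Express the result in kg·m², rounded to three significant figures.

5.07

Thin ring: I_cm = MR² = (2.05)(0.305)² = 0.1907 kg·m²; centre at d = 0.869 m, so I = I_cm + Md² gives I = 0.1907 + (2.05)(0.869)² = 1.7388 kg·m².
Point mass: I_cm = 0; centre at d = 0.593 m, so I = I_cm + Md² gives I = 0 + (2.58)(0.593)² = 0.90725 kg·m².
Thin rod: I_cm = (1/12)ML² = (1/12)(0.5)(1.07)² = 0.047704 kg·m²; centre at d = 0.839 m, so I = I_cm + Md² gives I = 0.047704 + (0.5)(0.839)² = 0.39966 kg·m².
Point mass: I_cm = 0; centre at d = 0.607 m, so I = I_cm + Md² gives I = 0 + (5.5)(0.607)² = 2.0265 kg·m².
Total I = 1.7388 + 0.90725 + 0.39966 + 2.0265 = 5.0722 kg·m².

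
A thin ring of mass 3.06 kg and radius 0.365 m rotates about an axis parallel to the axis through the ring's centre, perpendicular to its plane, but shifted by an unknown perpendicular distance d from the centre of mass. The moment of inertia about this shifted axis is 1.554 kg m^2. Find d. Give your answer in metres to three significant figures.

0.612

About the centre-of-mass axis, I_cm = MR² = (3.06)(0.365)² = 0.40767 kg m^2.
Parallel axis theorem: I = I_cm + Md², so Md² = 1.554 − 0.40767 = 1.1463 kg m^2.
d = √(1.1463 / 3.06) = 0.61206 m.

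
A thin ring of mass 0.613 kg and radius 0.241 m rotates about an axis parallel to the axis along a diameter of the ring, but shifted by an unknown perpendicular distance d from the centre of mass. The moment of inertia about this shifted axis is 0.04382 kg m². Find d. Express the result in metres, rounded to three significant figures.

0.206

About the centre-of-mass axis, I_cm = (1/2)MR² = (1/2)(0.613)(0.241)² = 0.017802 kg m².
Parallel axis theorem: I = I_cm + Md², so Md² = 0.04382 − 0.017802 = 0.026018 kg m².
d = √(0.026018 / 0.613) = 0.20602 m.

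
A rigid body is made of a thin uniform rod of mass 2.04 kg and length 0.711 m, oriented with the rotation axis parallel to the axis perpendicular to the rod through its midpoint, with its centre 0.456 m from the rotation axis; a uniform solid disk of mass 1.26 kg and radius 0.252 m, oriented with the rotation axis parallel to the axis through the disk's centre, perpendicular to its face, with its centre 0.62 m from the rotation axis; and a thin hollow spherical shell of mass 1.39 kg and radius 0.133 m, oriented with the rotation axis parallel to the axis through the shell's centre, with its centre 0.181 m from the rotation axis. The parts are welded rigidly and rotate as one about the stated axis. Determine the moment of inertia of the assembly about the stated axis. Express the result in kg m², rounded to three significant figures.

1.10

Thin rod: I_cm = (1/12)ML² = (1/12)(2.04)(0.711)² = 0.085939 kg m²; centre at d = 0.456 m, so I = I_cm + Md² gives I = 0.085939 + (2.04)(0.456)² = 0.51013 kg m².
Solid disk: I_cm = (1/2)MR² = (1/2)(1.26)(0.252)² = 0.040008 kg m²; centre at d = 0.62 m, so I = I_cm + Md² gives I = 0.040008 + (1.26)(0.62)² = 0.52435 kg m².
Spherical shell: I_cm = (2/3)MR² = (2/3)(1.39)(0.133)² = 0.016392 kg m²; centre at d = 0.181 m, so I = I_cm + Md² gives I = 0.016392 + (1.39)(0.181)² = 0.06193 kg m².
Total I = 0.51013 + 0.52435 + 0.06193 = 1.0964 kg m².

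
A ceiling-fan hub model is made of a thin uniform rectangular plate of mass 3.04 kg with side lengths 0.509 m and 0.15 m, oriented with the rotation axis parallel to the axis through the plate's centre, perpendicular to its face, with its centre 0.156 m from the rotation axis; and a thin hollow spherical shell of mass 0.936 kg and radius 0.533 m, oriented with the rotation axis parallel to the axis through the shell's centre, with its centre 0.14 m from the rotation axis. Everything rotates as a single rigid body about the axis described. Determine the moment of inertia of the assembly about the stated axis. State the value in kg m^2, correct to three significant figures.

Rectangular plate: I_cm = (1/12)M(a²+b²) = (1/12)(3.04)[(0.509)² + (0.15)²] = 0.071334 kg m^2; centre at d = 0.156 m, so the parallel axis theorem gives I = 0.071334 + (3.04)(0.156)² = 0.14532 kg m^2.
Spherical shell: I_cm = (2/3)MR² = (2/3)(0.936)(0.533)² = 0.17727 kg m^2; centre at d = 0.14 m, so the parallel axis theorem gives I = 0.17727 + (0.936)(0.14)² = 0.19562 kg m^2.
Total I = 0.14532 + 0.19562 = 0.34093 kg m^2.

0.341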